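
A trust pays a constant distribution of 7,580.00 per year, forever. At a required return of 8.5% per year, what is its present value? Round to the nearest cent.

Level perpetuity: PV = C / r = 7,580.00 / 0.085 = 89,176.47

89176.47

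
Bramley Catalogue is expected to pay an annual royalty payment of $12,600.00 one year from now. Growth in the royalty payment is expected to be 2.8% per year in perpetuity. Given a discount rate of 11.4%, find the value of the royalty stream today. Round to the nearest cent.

$146511.63

Growing perpetuity: P = D₁ / (r − g) = $12,600.0000 / (0.114 − 0.028) = $146,511.63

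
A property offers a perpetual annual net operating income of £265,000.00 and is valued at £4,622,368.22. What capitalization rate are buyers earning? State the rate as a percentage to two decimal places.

P = C/r ⇒ r = C/P = £265,000.00/£4,622,368.22 = 0.057330

5.73%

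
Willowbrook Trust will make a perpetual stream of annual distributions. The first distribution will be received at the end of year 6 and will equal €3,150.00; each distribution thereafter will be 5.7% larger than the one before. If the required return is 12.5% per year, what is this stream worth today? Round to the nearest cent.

€25706.27

Value at end of year 5: C₁ / (r − g) = €3,150.00 / (0.125 − 0.057) = €46,323.5294
Discount to today: PV = €46,323.5294 / (1 + 0.125)^5 = €46,323.5294 / 1.802032 = €25,706.27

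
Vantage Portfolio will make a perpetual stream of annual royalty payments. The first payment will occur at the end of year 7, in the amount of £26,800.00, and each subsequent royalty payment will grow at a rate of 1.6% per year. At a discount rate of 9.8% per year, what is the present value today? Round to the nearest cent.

£186512.05

Value at end of year 6: C₁ / (r − g) = £26,800.00 / (0.098 − 0.016) = £326,829.2683
Discount to today: PV = £326,829.2683 / (1 + 0.098)^6 = £326,829.2683 / 1.752323 = £186,512.05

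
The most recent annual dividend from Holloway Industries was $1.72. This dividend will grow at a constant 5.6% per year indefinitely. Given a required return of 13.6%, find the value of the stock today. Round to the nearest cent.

D₁ = D₀ × (1 + g) = $1.72 × 1.056 = $1.8163
Growing perpetuity: P = D₁ / (r − g) = $1.8163 / (0.136 − 0.056) = $22.70

$22.70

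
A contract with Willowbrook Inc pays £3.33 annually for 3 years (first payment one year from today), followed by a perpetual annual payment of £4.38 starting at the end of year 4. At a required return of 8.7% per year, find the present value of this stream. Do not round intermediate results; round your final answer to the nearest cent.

£47.67

PV of 3-year annuity: £3.33 × [1 − (1+0.087)^−3] / 0.087 = 8.47448
Perpetuity value at year 3: £4.38 / 0.087 = 50.34483
PV of perpetuity: 50.34483 / (1+0.087)^3 = 39.19821
Total PV = 8.47448 + 39.19821 = 47.67269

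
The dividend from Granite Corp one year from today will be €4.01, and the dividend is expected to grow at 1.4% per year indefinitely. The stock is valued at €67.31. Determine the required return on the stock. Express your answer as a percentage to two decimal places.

7.36%

P = D₁/(r − g) ⇒ r = D₁/P + g = €4.0100/€67.31 + 0.014 = 0.059575 + 0.014 = 0.073575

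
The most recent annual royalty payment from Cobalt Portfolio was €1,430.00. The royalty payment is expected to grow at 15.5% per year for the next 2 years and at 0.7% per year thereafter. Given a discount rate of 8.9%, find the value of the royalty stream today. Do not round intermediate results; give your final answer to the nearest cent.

D_1 = 1651.65000
D_2 = 1907.65575
Terminal value at year 2: TV = D_2×(1+g_2)/(r−g_2) = 1921.00934/0.082 = 23426.94317
P_0 = D_1/(1+r)^1 + D_2/(1+r)^2 + TV/(1+r)^2
    = 1516.66667 + 1608.58586 + 19754.21902 = 22879.47154

€22879.47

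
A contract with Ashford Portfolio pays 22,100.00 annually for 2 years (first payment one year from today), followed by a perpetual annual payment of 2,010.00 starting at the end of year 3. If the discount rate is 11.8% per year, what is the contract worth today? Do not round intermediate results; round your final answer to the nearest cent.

51076.46

PV of 2-year annuity: 22,100.00 × [1 − (1+0.118)^−2] / 0.118 = 37448.51687
Perpetuity value at year 2: 2,010.00 / 0.118 = 17033.89831
PV of perpetuity: 17033.89831 / (1+0.118)^2 = 13627.94722
Total PV = 37448.51687 + 13627.94722 = 51076.46409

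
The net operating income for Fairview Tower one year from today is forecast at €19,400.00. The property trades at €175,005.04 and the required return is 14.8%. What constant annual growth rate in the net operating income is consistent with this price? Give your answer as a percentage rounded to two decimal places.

3.71%

P = D₁/(r−g) ⇒ g = r − D₁/P = 0.148 − €19,400.00/€175,005.04 = 0.037146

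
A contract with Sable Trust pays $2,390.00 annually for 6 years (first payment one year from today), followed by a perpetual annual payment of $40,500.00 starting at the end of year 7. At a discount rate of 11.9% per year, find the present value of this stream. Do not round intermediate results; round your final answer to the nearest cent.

PV of 6-year annuity: $2,390.00 × [1 − (1+0.119)^−6] / 0.119 = 9854.15641
Perpetuity value at year 6: $40,500.00 / 0.119 = 340336.13445
PV of perpetuity: 340336.13445 / (1+0.119)^6 = 173351.47554
Total PV = 9854.15641 + 173351.47554 = 183205.63195

$183205.63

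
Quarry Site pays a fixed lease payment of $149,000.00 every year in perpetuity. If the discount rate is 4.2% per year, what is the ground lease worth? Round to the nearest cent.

Level perpetuity: PV = C / r = $149,000.00 / 0.042 = $3,547,619.05

$3547619.05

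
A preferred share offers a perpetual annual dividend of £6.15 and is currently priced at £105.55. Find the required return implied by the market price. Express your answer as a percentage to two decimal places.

5.83%

P = C/r ⇒ r = C/P = £6.15/£105.55 = 0.058266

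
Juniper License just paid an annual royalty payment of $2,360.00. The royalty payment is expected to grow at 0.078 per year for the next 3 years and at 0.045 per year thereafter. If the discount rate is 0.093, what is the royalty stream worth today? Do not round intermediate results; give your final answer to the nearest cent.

$56180.17

D_1 = 2544.08000
D_2 = 2742.51824
D_3 = 2956.43466
Terminal value at year 3: TV = D_3×(1+g_2)/(r−g_2) = 3089.47422/0.048 = 64364.04630
P_0 = D_1/(1+r)^1 + D_2/(1+r)^2 + D_3/(1+r)^3 + TV/(1+r)^3
    = 2327.61208 + 2295.66864 + 2264.16358 + 49292.72787 = 56180.17216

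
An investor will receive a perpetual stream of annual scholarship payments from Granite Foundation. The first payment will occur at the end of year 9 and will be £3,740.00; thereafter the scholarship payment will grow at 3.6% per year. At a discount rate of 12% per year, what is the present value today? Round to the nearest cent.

£17982.42

Value at end of year 8: C₁ / (r − g) = £3,740.00 / (0.12 − 0.036) = £44,523.8095
Discount to today: PV = £44,523.8095 / (1 + 0.12)^8 = £44,523.8095 / 2.475963 = £17,982.42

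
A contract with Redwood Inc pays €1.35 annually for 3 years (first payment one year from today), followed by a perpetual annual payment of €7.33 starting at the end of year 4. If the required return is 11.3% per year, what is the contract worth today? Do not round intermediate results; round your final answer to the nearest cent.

€50.33

PV of 3-year annuity: €1.35 × [1 − (1+0.113)^−3] / 0.113 = 3.28188
Perpetuity value at year 3: €7.33 / 0.113 = 64.86726
PV of perpetuity: 64.86726 / (1+0.113)^3 = 47.04788
Total PV = 3.28188 + 47.04788 = 50.32976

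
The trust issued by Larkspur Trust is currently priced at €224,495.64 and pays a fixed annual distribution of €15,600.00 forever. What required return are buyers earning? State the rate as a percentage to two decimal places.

P = C/r ⇒ r = C/P = €15,600.00/€224,495.64 = 0.069489

6.95%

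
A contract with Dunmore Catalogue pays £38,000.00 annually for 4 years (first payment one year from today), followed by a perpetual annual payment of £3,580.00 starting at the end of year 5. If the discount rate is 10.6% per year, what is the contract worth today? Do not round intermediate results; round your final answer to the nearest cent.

PV of 4-year annuity: £38,000.00 × [1 − (1+0.106)^−4] / 0.106 = 118906.89040
Perpetuity value at year 4: £3,580.00 / 0.106 = 33773.58491
PV of perpetuity: 33773.58491 / (1+0.106)^4 = 22571.30418
Total PV = 118906.89040 + 22571.30418 = 141478.19458

£141478.19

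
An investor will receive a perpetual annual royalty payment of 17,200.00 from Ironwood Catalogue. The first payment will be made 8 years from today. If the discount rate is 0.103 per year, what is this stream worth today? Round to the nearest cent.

84074.18

Value at end of year 7: C / r = 17,200.00 / 0.103 = 166,990.2913
Discount to today: PV = 166,990.2913 / (1 + 0.103)^7 = 166,990.2913 / 1.986226 = 84,074.18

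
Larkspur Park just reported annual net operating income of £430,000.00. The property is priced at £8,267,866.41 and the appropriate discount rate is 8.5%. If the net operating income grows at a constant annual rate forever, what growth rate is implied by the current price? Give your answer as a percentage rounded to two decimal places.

3.14%

P = D₀(1+g)/(r−g) ⇒ P(r−g) = D₀(1+g) ⇒ g(P+D₀) = P·r − D₀
g = (P·r − D₀)/(P + D₀) = (£8,267,866.41×0.085 − £430,000.00) / (£8,267,866.41 + £430,000.00) = 0.031360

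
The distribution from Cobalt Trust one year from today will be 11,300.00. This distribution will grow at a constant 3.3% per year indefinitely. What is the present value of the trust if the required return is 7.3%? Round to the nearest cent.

282500.00

Growing perpetuity: P = D₁ / (r − g) = 11,300.0000 / (0.073 − 0.033) = 282,500.00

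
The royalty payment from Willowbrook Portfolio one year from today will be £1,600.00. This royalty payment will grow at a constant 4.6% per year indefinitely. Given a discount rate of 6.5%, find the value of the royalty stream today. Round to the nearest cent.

£84210.53

Growing perpetuity: P = D₁ / (r − g) = £1,600.0000 / (0.065 − 0.046) = £84,210.53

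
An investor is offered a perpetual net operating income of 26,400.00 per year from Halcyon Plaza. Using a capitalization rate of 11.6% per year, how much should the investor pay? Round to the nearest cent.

Level perpetuity: PV = C / r = 26,400.00 / 0.116 = 227,586.21

227586.21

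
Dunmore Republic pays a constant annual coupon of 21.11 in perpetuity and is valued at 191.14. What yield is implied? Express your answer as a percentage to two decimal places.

11.04%

P = C/r ⇒ r = C/P = 21.11/191.14 = 0.110443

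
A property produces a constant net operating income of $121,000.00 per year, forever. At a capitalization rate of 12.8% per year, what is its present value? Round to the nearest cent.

Level perpetuity: PV = C / r = $121,000.00 / 0.128 = $945,312.50

$945312.50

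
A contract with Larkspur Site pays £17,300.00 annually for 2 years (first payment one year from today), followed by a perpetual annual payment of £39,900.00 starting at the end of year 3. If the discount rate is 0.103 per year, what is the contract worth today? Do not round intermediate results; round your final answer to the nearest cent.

£348312.84

PV of 2-year annuity: £17,300.00 × [1 − (1+0.103)^−2] / 0.103 = 29904.34889
Perpetuity value at year 2: £39,900.00 / 0.103 = 387378.64078
PV of perpetuity: 387378.64078 / (1+0.103)^2 = 318408.49507
Total PV = 29904.34889 + 318408.49507 = 348312.84396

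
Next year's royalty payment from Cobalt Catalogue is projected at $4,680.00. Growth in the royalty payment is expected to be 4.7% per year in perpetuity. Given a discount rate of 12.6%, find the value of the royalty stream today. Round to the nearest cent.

$59240.51

Growing perpetuity: P = D₁ / (r − g) = $4,680.0000 / (0.126 − 0.047) = $59,240.51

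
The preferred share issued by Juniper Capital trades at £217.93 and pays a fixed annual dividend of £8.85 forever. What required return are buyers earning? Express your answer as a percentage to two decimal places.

P = C/r ⇒ r = C/P = £8.85/£217.93 = 0.040609

4.06%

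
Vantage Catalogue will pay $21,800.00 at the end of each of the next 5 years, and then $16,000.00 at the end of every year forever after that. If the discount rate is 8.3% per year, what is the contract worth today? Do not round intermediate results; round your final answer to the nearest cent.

$215746.85

PV of 5-year annuity: $21,800.00 × [1 − (1+0.083)^−5] / 0.083 = 86357.17625
Perpetuity value at year 5: $16,000.00 / 0.083 = 192771.08434
PV of perpetuity: 192771.08434 / (1+0.083)^5 = 129389.67057
Total PV = 86357.17625 + 129389.67057 = 215746.84683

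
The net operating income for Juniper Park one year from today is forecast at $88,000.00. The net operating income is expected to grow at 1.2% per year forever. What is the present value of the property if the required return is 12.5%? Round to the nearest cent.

Growing perpetuity: P = D₁ / (r − g) = $88,000.0000 / (0.125 − 0.012) = $778,761.06

$778761.06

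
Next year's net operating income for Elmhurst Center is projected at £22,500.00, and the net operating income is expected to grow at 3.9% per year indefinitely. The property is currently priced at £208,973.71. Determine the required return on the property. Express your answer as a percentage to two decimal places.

P = D₁/(r − g) ⇒ r = D₁/P + g = £22,500.0000/£208,973.71 + 0.039 = 0.107669 + 0.039 = 0.146669

14.67%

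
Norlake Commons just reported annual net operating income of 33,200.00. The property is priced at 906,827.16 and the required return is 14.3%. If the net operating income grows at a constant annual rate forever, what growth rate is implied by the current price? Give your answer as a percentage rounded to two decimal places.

P = D₀(1+g)/(r−g) ⇒ P(r−g) = D₀(1+g) ⇒ g(P+D₀) = P·r − D₀
g = (P·r − D₀)/(P + D₀) = (906,827.16×0.143 − 33,200.00) / (906,827.16 + 33,200.00) = 0.102631

10.26%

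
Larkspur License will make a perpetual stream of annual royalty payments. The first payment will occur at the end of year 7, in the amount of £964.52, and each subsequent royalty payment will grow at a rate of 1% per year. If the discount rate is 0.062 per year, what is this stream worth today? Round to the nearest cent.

£12928.88

Value at end of year 6: C₁ / (r − g) = £964.52 / (0.062 − 0.01) = £18,548.4615
Discount to today: PV = £18,548.4615 / (1 + 0.062)^6 = £18,548.4615 / 1.434654 = £12,928.88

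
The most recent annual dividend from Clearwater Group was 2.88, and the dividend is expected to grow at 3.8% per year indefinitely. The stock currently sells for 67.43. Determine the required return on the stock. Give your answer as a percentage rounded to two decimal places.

D₁ = 2.88 × 1.038 = 2.9894
P = D₁/(r − g) ⇒ r = D₁/P + g = 2.9894/67.43 + 0.038 = 0.044334 + 0.038 = 0.082334

8.23%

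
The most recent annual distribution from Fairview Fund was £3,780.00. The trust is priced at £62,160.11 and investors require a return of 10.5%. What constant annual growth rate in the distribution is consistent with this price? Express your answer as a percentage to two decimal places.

P = D₀(1+g)/(r−g) ⇒ P(r−g) = D₀(1+g) ⇒ g(P+D₀) = P·r − D₀
g = (P·r − D₀)/(P + D₀) = (£62,160.11×0.105 − £3,780.00) / (£62,160.11 + £3,780.00) = 0.041656

4.17%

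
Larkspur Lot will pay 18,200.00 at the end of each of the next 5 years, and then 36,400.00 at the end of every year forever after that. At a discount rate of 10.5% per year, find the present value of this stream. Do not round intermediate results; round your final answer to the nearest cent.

PV of 5-year annuity: 18,200.00 × [1 − (1+0.105)^−5] / 0.105 = 68120.01967
Perpetuity value at year 5: 36,400.00 / 0.105 = 346666.66667
PV of perpetuity: 346666.66667 / (1+0.105)^5 = 210426.62733
Total PV = 68120.01967 + 210426.62733 = 278546.64700

278546.65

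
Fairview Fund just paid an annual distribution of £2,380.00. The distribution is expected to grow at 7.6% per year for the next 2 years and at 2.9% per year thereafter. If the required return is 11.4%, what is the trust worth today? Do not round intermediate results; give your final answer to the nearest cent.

D_1 = 2560.88000
D_2 = 2755.50688
Terminal value at year 2: TV = D_2×(1+g_2)/(r−g_2) = 2835.41658/0.085 = 33357.84211
P_0 = D_1/(1+r)^1 + D_2/(1+r)^2 + TV/(1+r)^2
    = 2298.81508 + 2220.39949 + 26879.89495 = 31399.10952

£31399.11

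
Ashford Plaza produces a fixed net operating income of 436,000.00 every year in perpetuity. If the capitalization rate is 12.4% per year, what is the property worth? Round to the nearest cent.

3516129.03

Level perpetuity: PV = C / r = 436,000.00 / 0.124 = 3,516,129.03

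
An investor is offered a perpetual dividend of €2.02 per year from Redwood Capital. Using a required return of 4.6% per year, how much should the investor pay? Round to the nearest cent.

€43.91

Level perpetuity: PV = C / r = €2.02 / 0.046 = €43.91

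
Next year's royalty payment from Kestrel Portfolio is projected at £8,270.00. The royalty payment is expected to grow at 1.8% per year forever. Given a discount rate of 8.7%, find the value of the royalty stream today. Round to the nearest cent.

Growing perpetuity: P = D₁ / (r − g) = £8,270.0000 / (0.087 − 0.018) = £119,855.07

£119855.07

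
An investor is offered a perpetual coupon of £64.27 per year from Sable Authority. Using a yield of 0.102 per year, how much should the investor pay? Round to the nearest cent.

Level perpetuity: PV = C / r = £64.27 / 0.102 = £630.10

£630.10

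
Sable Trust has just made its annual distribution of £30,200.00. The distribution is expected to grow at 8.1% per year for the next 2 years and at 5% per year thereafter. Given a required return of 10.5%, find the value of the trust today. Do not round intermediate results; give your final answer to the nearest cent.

D_1 = 32646.20000
D_2 = 35290.54220
Terminal value at year 2: TV = D_2×(1+g_2)/(r−g_2) = 37055.06931/0.055 = 673728.53291
P_0 = D_1/(1+r)^1 + D_2/(1+r)^2 + TV/(1+r)^2
    = 29544.07240 + 28902.39119 + 551772.92267 = 610219.38626

£610219.39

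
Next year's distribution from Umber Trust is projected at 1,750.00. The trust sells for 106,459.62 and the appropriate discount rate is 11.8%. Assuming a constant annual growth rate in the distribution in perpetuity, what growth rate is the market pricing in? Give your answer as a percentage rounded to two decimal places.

10.16%

P = D₁/(r−g) ⇒ g = r − D₁/P = 0.118 − 1,750.00/106,459.62 = 0.101562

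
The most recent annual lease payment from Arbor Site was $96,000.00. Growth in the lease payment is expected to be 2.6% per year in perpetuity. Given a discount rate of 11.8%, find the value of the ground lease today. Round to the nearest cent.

$1070608.70

D₁ = D₀ × (1 + g) = $96,000.00 × 1.026 = $98,496.0000
Growing perpetuity: P = D₁ / (r − g) = $98,496.0000 / (0.118 − 0.026) = $1,070,608.70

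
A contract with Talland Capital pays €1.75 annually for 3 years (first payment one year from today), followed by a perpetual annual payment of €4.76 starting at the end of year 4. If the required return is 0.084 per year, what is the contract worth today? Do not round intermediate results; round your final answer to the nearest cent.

PV of 3-year annuity: €1.75 × [1 − (1+0.084)^−3] / 0.084 = 4.47757
Perpetuity value at year 3: €4.76 / 0.084 = 56.66667
PV of perpetuity: 56.66667 / (1+0.084)^3 = 44.48769
Total PV = 4.47757 + 44.48769 = 48.96525

€48.97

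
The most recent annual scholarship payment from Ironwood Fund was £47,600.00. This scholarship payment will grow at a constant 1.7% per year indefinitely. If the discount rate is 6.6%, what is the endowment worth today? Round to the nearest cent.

D₁ = D₀ × (1 + g) = £47,600.00 × 1.017 = £48,409.2000
Growing perpetuity: P = D₁ / (r − g) = £48,409.2000 / (0.066 − 0.017) = £987,942.86

£987942.86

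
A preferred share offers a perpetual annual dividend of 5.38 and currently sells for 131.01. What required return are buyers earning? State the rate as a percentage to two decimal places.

P = C/r ⇒ r = C/P = 5.38/131.01 = 0.041066

4.11%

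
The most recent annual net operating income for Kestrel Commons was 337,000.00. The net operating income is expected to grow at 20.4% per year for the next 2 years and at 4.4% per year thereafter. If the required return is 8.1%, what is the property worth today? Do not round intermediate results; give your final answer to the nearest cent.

12589275.90

D_1 = 405748.00000
D_2 = 488520.59200
Terminal value at year 2: TV = D_2×(1+g_2)/(r−g_2) = 510015.49805/0.037 = 13784202.64995
P_0 = D_1/(1+r)^1 + D_2/(1+r)^2 + TV/(1+r)^2
    = 375345.05088 + 418053.13715 + 11795877.70766 = 12589275.89569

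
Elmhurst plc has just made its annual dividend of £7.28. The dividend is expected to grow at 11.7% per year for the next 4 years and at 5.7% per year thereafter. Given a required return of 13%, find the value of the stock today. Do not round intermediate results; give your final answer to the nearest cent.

D_1 = 8.13176
D_2 = 9.08318
D_3 = 10.14591
D_4 = 11.33298
Terminal value at year 4: TV = D_4×(1+g_2)/(r−g_2) = 11.97896/0.073 = 164.09532
P_0 = D_1/(1+r)^1 + D_2/(1+r)^2 + D_3/(1+r)^3 + D_4/(1+r)^4 + TV/(1+r)^4
    = 7.19625 + 7.11346 + 7.03162 + 6.95073 + 100.64273 = 128.93479

£128.93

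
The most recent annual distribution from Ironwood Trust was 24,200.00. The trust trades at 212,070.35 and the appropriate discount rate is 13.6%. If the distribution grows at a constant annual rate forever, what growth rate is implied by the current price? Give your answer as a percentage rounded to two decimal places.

1.96%

P = D₀(1+g)/(r−g) ⇒ P(r−g) = D₀(1+g) ⇒ g(P+D₀) = P·r − D₀
g = (P·r − D₀)/(P + D₀) = (212,070.35×0.136 − 24,200.00) / (212,070.35 + 24,200.00) = 0.019645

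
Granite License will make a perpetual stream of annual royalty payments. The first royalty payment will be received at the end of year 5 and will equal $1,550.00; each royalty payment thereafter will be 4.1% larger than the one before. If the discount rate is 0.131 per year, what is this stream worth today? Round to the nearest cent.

Value at end of year 4: C₁ / (r − g) = $1,550.00 / (0.131 − 0.041) = $17,222.2222
Discount to today: PV = $17,222.2222 / (1 + 0.131)^4 = $17,222.2222 / 1.636253 = $10,525.40

$10525.40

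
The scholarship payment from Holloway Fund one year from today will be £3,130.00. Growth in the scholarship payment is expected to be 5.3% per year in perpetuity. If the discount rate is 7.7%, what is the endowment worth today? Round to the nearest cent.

£130416.67

Growing perpetuity: P = D₁ / (r − g) = £3,130.0000 / (0.077 − 0.053) = £130,416.67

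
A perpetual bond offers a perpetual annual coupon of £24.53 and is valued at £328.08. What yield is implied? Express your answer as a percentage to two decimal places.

P = C/r ⇒ r = C/P = £24.53/£328.08 = 0.074768

7.48%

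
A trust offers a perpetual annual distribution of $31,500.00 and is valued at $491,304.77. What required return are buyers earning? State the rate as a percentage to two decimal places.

6.41%

P = C/r ⇒ r = C/P = $31,500.00/$491,304.77 = 0.064115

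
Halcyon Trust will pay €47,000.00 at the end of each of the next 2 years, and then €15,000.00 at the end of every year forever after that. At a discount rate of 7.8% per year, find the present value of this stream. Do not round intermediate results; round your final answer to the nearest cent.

€249529.03

PV of 2-year annuity: €47,000.00 × [1 − (1+0.078)^−2] / 0.078 = 84043.83848
Perpetuity value at year 2: €15,000.00 / 0.078 = 192307.69231
PV of perpetuity: 192307.69231 / (1+0.078)^2 = 165485.19066
Total PV = 84043.83848 + 165485.19066 = 249529.02915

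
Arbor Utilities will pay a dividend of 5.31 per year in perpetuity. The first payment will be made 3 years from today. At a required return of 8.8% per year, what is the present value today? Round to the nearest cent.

50.97

Value at end of year 2: C / r = 5.31 / 0.088 = 60.3409
Discount to today: PV = 60.3409 / (1 + 0.088)^2 = 60.3409 / 1.183744 = 50.97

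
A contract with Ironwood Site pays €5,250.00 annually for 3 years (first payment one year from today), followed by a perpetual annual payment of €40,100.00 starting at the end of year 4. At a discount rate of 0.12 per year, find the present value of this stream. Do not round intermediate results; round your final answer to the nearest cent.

PV of 3-year annuity: €5,250.00 × [1 − (1+0.12)^−3] / 0.12 = 12609.61416
Perpetuity value at year 3: €40,100.00 / 0.12 = 334166.66667
PV of perpetuity: 334166.66667 / (1+0.12)^3 = 237853.23281
Total PV = 12609.61416 + 237853.23281 = 250462.84697

€250462.85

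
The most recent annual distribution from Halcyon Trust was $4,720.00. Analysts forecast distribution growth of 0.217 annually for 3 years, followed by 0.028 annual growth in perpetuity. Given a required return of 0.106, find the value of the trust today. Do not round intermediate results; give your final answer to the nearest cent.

D_1 = 5744.24000
D_2 = 6990.74008
D_3 = 8507.73068
Terminal value at year 3: TV = D_3×(1+g_2)/(r−g_2) = 8745.94714/0.078 = 112127.52739
P_0 = D_1/(1+r)^1 + D_2/(1+r)^2 + D_3/(1+r)^3 + TV/(1+r)^3
    = 5193.70705 + 5714.95613 + 6288.51864 + 82879.45077 = 100076.63259

$100076.63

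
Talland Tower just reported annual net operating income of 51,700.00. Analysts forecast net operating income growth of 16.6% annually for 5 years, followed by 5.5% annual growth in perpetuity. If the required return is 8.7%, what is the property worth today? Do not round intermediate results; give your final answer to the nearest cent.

D_1 = 60282.20000
D_2 = 70289.04520
D_3 = 81957.02670
D_4 = 95561.89314
D_5 = 111425.16740
Terminal value at year 5: TV = D_5×(1+g_2)/(r−g_2) = 117553.55160/0.032 = 3673548.48760
P_0 = D_1/(1+r)^1 + D_2/(1+r)^2 + D_3/(1+r)^3 + D_4/(1+r)^4 + D_5/(1+r)^5 + TV/(1+r)^5
    = 55457.40570 + 59487.88873 + 63811.29555 + 68448.91500 + 73423.58316 + 2420683.75727 = 2741312.84542

2741312.85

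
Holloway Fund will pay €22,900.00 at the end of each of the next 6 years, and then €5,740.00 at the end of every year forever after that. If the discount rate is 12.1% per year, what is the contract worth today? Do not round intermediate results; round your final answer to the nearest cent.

€117790.40

PV of 6-year annuity: €22,900.00 × [1 − (1+0.121)^−6] / 0.121 = 93885.17637
Perpetuity value at year 6: €5,740.00 / 0.121 = 47438.01653
PV of perpetuity: 47438.01653 / (1+0.121)^6 = 23905.22559
Total PV = 93885.17637 + 23905.22559 = 117790.40197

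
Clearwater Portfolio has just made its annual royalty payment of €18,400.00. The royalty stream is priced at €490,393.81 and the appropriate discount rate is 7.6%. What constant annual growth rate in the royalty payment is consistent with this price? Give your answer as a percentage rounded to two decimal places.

P = D₀(1+g)/(r−g) ⇒ P(r−g) = D₀(1+g) ⇒ g(P+D₀) = P·r − D₀
g = (P·r − D₀)/(P + D₀) = (€490,393.81×0.076 − €18,400.00) / (€490,393.81 + €18,400.00) = 0.037088

3.71%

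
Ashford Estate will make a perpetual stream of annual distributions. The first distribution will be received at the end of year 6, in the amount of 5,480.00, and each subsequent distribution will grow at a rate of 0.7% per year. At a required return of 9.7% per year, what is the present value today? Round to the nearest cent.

Value at end of year 5: C₁ / (r − g) = 5,480.00 / (0.097 − 0.007) = 60,888.8889
Discount to today: PV = 60,888.8889 / (1 + 0.097)^5 = 60,888.8889 / 1.588668 = 38,327.01

38327.01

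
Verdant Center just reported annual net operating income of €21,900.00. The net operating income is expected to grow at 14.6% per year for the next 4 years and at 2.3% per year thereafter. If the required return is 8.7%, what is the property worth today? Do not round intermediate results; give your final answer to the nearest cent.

€532623.80

D_1 = 25097.40000
D_2 = 28761.62040
D_3 = 32960.81698
D_4 = 37773.09626
Terminal value at year 4: TV = D_4×(1+g_2)/(r−g_2) = 38641.87747/0.064 = 603779.33549
P_0 = D_1/(1+r)^1 + D_2/(1+r)^2 + D_3/(1+r)^3 + D_4/(1+r)^4 + TV/(1+r)^4
    = 23088.68445 + 24341.88812 + 25663.11295 + 27056.05101 + 432474.06533 = 532623.80187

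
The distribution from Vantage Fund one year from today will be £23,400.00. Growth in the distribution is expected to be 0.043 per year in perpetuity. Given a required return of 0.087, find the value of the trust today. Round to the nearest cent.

£531818.18

Growing perpetuity: P = D₁ / (r − g) = £23,400.0000 / (0.087 − 0.043) = £531,818.18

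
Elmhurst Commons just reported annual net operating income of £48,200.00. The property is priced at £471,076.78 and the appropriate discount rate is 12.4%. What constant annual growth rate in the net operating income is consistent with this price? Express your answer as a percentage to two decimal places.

P = D₀(1+g)/(r−g) ⇒ P(r−g) = D₀(1+g) ⇒ g(P+D₀) = P·r − D₀
g = (P·r − D₀)/(P + D₀) = (£471,076.78×0.124 − £48,200.00) / (£471,076.78 + £48,200.00) = 0.019669

1.97%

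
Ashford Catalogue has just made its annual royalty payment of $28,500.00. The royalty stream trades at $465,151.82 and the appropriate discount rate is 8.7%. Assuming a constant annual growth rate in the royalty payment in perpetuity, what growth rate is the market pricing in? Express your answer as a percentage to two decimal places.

2.42%

P = D₀(1+g)/(r−g) ⇒ P(r−g) = D₀(1+g) ⇒ g(P+D₀) = P·r − D₀
g = (P·r − D₀)/(P + D₀) = ($465,151.82×0.087 − $28,500.00) / ($465,151.82 + $28,500.00) = 0.024244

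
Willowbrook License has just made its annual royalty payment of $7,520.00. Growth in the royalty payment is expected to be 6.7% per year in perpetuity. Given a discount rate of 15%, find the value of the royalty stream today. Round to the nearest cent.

$96672.77

D₁ = D₀ × (1 + g) = $7,520.00 × 1.067 = $8,023.8400
Growing perpetuity: P = D₁ / (r − g) = $8,023.8400 / (0.15 − 0.067) = $96,672.77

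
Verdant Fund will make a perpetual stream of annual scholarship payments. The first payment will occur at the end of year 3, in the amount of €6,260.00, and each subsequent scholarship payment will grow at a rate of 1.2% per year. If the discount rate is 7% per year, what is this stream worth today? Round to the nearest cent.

Value at end of year 2: C₁ / (r − g) = €6,260.00 / (0.07 − 0.012) = €107,931.0345
Discount to today: PV = €107,931.0345 / (1 + 0.07)^2 = €107,931.0345 / 1.144900 = €94,271.15

€94271.15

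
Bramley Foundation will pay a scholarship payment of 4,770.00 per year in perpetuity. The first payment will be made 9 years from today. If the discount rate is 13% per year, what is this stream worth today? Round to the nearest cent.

Value at end of year 8: C / r = 4,770.00 / 0.13 = 36,692.3077
Discount to today: PV = 36,692.3077 / (1 + 0.13)^8 = 36,692.3077 / 2.658444 = 13,802.17

13802.17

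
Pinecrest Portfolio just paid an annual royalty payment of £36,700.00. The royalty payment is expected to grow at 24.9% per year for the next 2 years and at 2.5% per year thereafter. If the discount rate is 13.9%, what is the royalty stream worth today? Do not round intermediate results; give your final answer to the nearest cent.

D_1 = 45838.30000
D_2 = 57252.03670
Terminal value at year 2: TV = D_2×(1+g_2)/(r−g_2) = 58683.33762/0.114 = 514766.11945
P_0 = D_1/(1+r)^1 + D_2/(1+r)^2 + TV/(1+r)^2
    = 40244.33714 + 44130.97198 + 396791.63403 = 481166.94315

£481166.94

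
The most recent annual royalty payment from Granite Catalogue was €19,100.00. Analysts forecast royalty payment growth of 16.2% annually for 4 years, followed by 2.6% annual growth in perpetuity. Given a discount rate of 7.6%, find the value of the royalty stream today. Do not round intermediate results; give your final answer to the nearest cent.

D_1 = 22194.20000
D_2 = 25789.66040
D_3 = 29967.58538
D_4 = 34822.33422
Terminal value at year 4: TV = D_4×(1+g_2)/(r−g_2) = 35727.71491/0.05 = 714554.29814
P_0 = D_1/(1+r)^1 + D_2/(1+r)^2 + D_3/(1+r)^3 + D_4/(1+r)^4 + TV/(1+r)^4
    = 20626.57993 + 22275.17274 + 24055.53042 + 25978.18434 + 533072.34258 = 626007.81000

€626007.81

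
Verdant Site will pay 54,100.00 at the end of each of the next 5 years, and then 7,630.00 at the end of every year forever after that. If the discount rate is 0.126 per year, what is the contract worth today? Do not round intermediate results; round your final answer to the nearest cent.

PV of 5-year annuity: 54,100.00 × [1 − (1+0.126)^−5] / 0.126 = 192154.11047
Perpetuity value at year 5: 7,630.00 / 0.126 = 60555.55556
PV of perpetuity: 60555.55556 / (1+0.126)^5 = 33455.07750
Total PV = 192154.11047 + 33455.07750 = 225609.18797

225609.19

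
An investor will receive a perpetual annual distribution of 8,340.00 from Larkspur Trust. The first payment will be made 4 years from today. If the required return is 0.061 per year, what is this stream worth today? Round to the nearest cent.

Value at end of year 3: C / r = 8,340.00 / 0.061 = 136,721.3115
Discount to today: PV = 136,721.3115 / (1 + 0.061)^3 = 136,721.3115 / 1.194390 = 114,469.57

114469.57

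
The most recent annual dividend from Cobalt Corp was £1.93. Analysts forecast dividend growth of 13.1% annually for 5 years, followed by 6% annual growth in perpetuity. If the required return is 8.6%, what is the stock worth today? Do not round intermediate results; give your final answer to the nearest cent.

D_1 = 2.18283
D_2 = 2.46878
D_3 = 2.79219
D_4 = 3.15797
D_5 = 3.57166
Terminal value at year 5: TV = D_5×(1+g_2)/(r−g_2) = 3.78596/0.026 = 145.61391
P_0 = D_1/(1+r)^1 + D_2/(1+r)^2 + D_3/(1+r)^3 + D_4/(1+r)^4 + D_5/(1+r)^5 + TV/(1+r)^5
    = 2.00997 + 2.09326 + 2.18000 + 2.27033 + 2.36440 + 96.39483 = 107.31278

£107.31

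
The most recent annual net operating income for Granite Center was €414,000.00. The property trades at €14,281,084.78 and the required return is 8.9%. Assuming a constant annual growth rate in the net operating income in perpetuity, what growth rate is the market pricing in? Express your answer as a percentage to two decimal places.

P = D₀(1+g)/(r−g) ⇒ P(r−g) = D₀(1+g) ⇒ g(P+D₀) = P·r − D₀
g = (P·r − D₀)/(P + D₀) = (€14,281,084.78×0.089 − €414,000.00) / (€14,281,084.78 + €414,000.00) = 0.058320

5.83%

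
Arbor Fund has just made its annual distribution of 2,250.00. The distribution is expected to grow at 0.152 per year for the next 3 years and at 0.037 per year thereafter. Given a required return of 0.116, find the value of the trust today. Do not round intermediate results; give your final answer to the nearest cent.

D_1 = 2592.00000
D_2 = 2985.98400
D_3 = 3439.85357
Terminal value at year 3: TV = D_3×(1+g_2)/(r−g_2) = 3567.12815/0.079 = 45153.52089
P_0 = D_1/(1+r)^1 + D_2/(1+r)^2 + D_3/(1+r)^3 + TV/(1+r)^3
    = 2322.58065 + 2397.50260 + 2474.84140 + 32486.20920 = 39681.13384

39681.13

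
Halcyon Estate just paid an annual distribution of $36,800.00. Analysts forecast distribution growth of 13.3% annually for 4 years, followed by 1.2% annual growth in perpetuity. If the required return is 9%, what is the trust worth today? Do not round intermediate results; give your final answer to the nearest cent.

$719676.38

D_1 = 41694.40000
D_2 = 47239.75520
D_3 = 53522.64264
D_4 = 60641.15411
Terminal value at year 4: TV = D_4×(1+g_2)/(r−g_2) = 61368.84796/0.078 = 786780.10208
P_0 = D_1/(1+r)^1 + D_2/(1+r)^2 + D_3/(1+r)^3 + D_4/(1+r)^4 + TV/(1+r)^4
    = 38251.74312 + 39760.75684 + 41329.30046 + 42959.72240 + 557374.85988 = 719676.38270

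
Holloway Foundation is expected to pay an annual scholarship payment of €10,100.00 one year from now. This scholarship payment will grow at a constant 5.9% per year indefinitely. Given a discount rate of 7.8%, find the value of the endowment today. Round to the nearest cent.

Growing perpetuity: P = D₁ / (r − g) = €10,100.0000 / (0.078 − 0.059) = €531,578.95

€531578.95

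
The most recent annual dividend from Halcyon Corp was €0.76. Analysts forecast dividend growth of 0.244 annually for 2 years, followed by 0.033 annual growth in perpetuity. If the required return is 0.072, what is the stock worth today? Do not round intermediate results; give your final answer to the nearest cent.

€29.01

D_1 = 0.94544
D_2 = 1.17613
Terminal value at year 2: TV = D_2×(1+g_2)/(r−g_2) = 1.21494/0.039 = 31.15230
P_0 = D_1/(1+r)^1 + D_2/(1+r)^2 + TV/(1+r)^2
    = 0.88194 + 1.02345 + 27.10819 = 29.01357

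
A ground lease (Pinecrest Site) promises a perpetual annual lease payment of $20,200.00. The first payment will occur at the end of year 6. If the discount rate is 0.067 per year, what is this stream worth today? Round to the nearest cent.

$217998.98

Value at end of year 5: C / r = $20,200.00 / 0.067 = $301,492.5373
Discount to today: PV = $301,492.5373 / (1 + 0.067)^5 = $301,492.5373 / 1.383000 = $217,998.98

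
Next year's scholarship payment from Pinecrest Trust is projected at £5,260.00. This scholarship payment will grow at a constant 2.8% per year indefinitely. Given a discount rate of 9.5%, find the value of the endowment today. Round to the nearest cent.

£78507.46

Growing perpetuity: P = D₁ / (r − g) = £5,260.0000 / (0.095 − 0.028) = £78,507.46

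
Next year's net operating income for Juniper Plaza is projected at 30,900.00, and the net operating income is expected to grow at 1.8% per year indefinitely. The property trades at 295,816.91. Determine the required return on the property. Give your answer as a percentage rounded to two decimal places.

12.25%

P = D₁/(r − g) ⇒ r = D₁/P + g = 30,900.0000/295,816.91 + 0.018 = 0.104457 + 0.018 = 0.122457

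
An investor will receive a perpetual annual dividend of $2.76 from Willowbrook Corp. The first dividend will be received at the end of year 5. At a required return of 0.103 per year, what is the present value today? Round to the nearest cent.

$18.10

Value at end of year 4: C / r = $2.76 / 0.103 = $26.7961
Discount to today: PV = $26.7961 / (1 + 0.103)^4 = $26.7961 / 1.480137 = $18.10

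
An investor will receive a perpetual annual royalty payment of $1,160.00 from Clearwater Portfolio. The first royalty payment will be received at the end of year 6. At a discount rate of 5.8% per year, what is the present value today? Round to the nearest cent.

Value at end of year 5: C / r = $1,160.00 / 0.058 = $20,000.0000
Discount to today: PV = $20,000.0000 / (1 + 0.058)^5 = $20,000.0000 / 1.325648 = $15,086.96

$15086.96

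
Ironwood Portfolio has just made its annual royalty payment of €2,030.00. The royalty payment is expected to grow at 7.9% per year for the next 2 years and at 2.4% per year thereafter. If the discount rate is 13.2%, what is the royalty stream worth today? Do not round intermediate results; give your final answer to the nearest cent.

€21266.60

D_1 = 2190.37000
D_2 = 2363.40923
Terminal value at year 2: TV = D_2×(1+g_2)/(r−g_2) = 2420.13105/0.108 = 22408.62085
P_0 = D_1/(1+r)^1 + D_2/(1+r)^2 + TV/(1+r)^2
    = 1934.95583 + 1844.36161 + 17487.28044 = 21266.59788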